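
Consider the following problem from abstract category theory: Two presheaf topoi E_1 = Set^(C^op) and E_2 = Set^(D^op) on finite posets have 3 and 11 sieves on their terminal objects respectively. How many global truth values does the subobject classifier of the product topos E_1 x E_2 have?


In a product of presheaf topoi E_1 x E_2, the subobject classifier
is Omega = Omega_1 x Omega_2 (componentwise), so
|Omega(top)| = |Omega_1(top_1)| * |Omega_2(top_2)|.
= 3 * 11 = 33.

33


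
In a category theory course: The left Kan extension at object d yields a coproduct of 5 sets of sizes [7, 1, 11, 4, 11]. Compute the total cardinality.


Pointwise, the left Kan extension (Lan_F H)(d) is the colimit, indexed
by the comma category (F downarrow d), of H composed with the
projection (F downarrow d) -> C. Here that colimit is given
as a coproduct (disjoint union) of sets, so its cardinality is the
sum of the sizes of the summands.
Coproduct of sets with sizes: 7 + 1 + 11 + 4 + 11
= 34

34


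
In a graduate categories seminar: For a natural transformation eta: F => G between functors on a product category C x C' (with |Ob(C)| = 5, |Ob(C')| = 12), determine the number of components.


A natural transformation eta: F => G assigns one component morphism per
object of the domain category.
The domain is the product category C x C', so
|Ob(C x C')| = |Ob(C)| * |Ob(C')| = 5 * 12 = 60.
Therefore eta has 60 component morphisms.

60


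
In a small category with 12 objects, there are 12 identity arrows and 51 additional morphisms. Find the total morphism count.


Each object has an identity morphism, giving 12 identities.
Adding the 51 non-identity morphisms:
Total = 12 + 51 = 63

63


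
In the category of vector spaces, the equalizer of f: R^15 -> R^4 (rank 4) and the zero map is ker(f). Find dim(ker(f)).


The equalizer of f and the zero map is ker(f).
By the rank-nullity theorem: dim(ker(f)) = dim(domain) - rank(f).
dim(ker(f)) = 15 - 4 = 11

11


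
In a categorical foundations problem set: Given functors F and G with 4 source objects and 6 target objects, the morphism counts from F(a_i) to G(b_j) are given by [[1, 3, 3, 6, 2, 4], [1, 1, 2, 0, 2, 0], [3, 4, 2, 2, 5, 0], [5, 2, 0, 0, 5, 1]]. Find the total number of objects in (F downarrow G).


Objects of (F downarrow G) are triples (a, b, h: F(a)->G(b)).
The count equals the sum of all entries in the hom-matrix.
sum(row 0) = 19
sum(row 1) = 6
sum(row 2) = 16
sum(row 3) = 13
Grand total = 54

54


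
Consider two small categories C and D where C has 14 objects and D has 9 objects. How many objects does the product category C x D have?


The product category C x D has objects that are pairs (c, d).
Number of pairs = |Ob(C)| * |Ob(D)| = 14 * 9 = 126

126


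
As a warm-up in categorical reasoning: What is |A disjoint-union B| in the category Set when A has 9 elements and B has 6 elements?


In Set, the coproduct A + B is the disjoint union.
|A + B| = |A| + |B| = 9 + 6 = 15

15


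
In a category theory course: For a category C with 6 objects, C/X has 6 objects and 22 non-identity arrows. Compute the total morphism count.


In the slice category C/X, objects are morphisms to X.
Identity morphisms: 6 (one per object of C/X).
Non-identity morphisms: 22.
Total = 6 + 22 = 28

28


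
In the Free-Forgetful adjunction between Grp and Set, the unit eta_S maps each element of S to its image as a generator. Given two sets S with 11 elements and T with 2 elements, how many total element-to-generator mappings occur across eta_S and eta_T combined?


The unit eta_X: X -> U(F(X)) of the Free-Forgetful adjunction
maps each element of X to a generator of F(X). For X = S + T (disjoint
union in Set), |S + T| = |S| + |T|.
Total mappings = 11 + 2 = 13.

13


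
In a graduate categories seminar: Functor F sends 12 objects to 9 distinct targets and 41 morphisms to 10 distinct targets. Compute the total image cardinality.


The image of F consists of distinct objects and distinct morphisms.
|Im(F)| on objects = 9
|Im(F)| on morphisms = 10
Total image cardinality = 9 + 10 = 19

19


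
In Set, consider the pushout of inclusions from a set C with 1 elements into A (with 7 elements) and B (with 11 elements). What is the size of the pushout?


The pushout A +_C B identifies the images of C in A and B.
|A +_C B| = |A| + |B| - |C| (for injections).
= 7 + 11 - 1 = 17

17


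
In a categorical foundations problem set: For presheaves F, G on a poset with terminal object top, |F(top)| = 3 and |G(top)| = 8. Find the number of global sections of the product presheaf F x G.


Global sections of a presheaf on a poset with terminal top satisfy
Gamma(H) ~ H(top). Presheaves admit pointwise products, so
(F x G)(top) = F(top) x G(top) (Cartesian product).
|Gamma(F x G)| = |F(top)| * |G(top)| = 3 * 8 = 24.

24


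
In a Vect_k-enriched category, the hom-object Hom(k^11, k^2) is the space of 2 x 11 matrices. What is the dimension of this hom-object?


In Vect-enriched categories, Hom(k^n, k^m) is the space of m x n matrices.
dim(Hom(k^11, k^2)) = 2 * 11 = 22

22


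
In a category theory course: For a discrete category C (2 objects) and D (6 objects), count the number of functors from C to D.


A functor from a discrete category C to D is determined by
where each object maps. Each of the 2 objects of C can map
to any of the 6 objects of D independently.
Number of functors = 6^2 = 36

36


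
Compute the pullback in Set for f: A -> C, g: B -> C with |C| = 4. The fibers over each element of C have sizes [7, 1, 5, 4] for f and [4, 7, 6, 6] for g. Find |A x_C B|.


The pullback A x_C B consists of pairs (a, b) with f(a) = g(b).
For each element c in C, the fiber product has |f^-1(c)| * |g^-1(c)| elements.
Summing over C: 7 * 4 + 1 * 7 + 5 * 6 + 4 * 6
= 28 + 7 + 30 + 24 = 89

89


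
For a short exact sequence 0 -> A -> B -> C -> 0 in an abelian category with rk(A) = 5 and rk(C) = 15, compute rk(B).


For a short exact sequence 0 -> A -> B -> C -> 0,
rank is additive: rank(B) = rank(A) + rank(C).
rank(B) = 5 + 15 = 20

20


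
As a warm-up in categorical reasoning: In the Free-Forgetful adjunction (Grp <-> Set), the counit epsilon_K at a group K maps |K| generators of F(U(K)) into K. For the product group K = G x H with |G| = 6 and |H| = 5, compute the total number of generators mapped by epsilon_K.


The counit epsilon_K: F(U(K)) -> K of the Free-Forgetful adjunction
maps |K| generators of F(U(K)) into K. For K = G x H (the product group),
|G x H| = |G| * |H|.
Total generators mapped = 6 * 5 = 30.

30


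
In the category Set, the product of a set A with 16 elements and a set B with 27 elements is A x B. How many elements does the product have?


In Set, the product A x B is the Cartesian product.
By the universal property, |A x B| = |A| * |B|.
|A x B| = 16 * 27 = 432

432


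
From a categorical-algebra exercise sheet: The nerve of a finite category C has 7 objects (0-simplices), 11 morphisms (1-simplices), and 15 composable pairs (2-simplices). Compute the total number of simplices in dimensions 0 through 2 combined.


The 2-skeleton of the nerve N(C) consists of simplices in dimensions 0, 1, 2:
  |N(C)_0| = 7 (objects)
  |N(C)_1| = 11 (morphisms)
  |N(C)_2| = 15 (composable pairs)
Total = 7 + 11 + 15 = 33

33


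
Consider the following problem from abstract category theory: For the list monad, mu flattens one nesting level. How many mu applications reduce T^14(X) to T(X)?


Each application of mu: T^2 -> T removes one layer of nesting.
Starting at depth 14 (i.e., T^14(X)), we need to reach T(X).
Number of mu applications = 14 - 1 = 13

13


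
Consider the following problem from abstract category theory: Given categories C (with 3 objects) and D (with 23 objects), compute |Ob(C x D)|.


The product category C x D has objects that are pairs (c, d).
Number of pairs = |Ob(C)| * |Ob(D)| = 3 * 23 = 69

69


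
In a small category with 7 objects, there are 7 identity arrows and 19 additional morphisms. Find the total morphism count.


Each object has an identity morphism, giving 7 identities.
Adding the 19 non-identity morphisms:
Total = 7 + 19 = 26

26


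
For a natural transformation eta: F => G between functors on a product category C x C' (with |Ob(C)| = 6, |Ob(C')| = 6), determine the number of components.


A natural transformation eta: F => G assigns one component morphism per
object of the domain category.
The domain is the product category C x C', so
|Ob(C x C')| = |Ob(C)| * |Ob(C')| = 6 * 6 = 36.
Therefore eta has 36 component morphisms.

36


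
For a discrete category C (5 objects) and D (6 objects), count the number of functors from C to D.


A functor from a discrete category C to D is determined by
where each object maps. Each of the 5 objects of C can map
to any of the 6 objects of D independently.
Number of functors = 6^5 = 7776

7776


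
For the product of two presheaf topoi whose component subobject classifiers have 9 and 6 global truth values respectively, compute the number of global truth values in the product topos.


In a product of presheaf topoi E_1 x E_2, the subobject classifier
is Omega = Omega_1 x Omega_2 (componentwise), so
|Omega(top)| = |Omega_1(top_1)| * |Omega_2(top_2)|.
= 9 * 6 = 54.

54


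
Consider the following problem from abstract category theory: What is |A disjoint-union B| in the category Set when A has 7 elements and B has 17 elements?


In Set, the coproduct A + B is the disjoint union.
|A + B| = |A| + |B| = 7 + 17 = 24

24


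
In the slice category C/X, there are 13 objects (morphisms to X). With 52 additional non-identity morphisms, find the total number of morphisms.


In the slice category C/X, objects are morphisms to X.
Identity morphisms: 13 (one per object of C/X).
Non-identity morphisms: 52.
Total = 13 + 52 = 65

65


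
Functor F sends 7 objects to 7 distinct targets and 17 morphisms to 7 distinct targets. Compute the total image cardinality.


The image of F consists of distinct objects and distinct morphisms.
|Im(F)| on objects = 7
|Im(F)| on morphisms = 7
Total image cardinality = 7 + 7 = 14

14


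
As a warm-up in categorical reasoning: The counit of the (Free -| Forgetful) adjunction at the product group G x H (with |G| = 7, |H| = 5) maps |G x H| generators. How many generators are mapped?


The counit epsilon_K: F(U(K)) -> K of the Free-Forgetful adjunction
maps |K| generators of F(U(K)) into K. For K = G x H (the product group),
|G x H| = |G| * |H|.
Total generators mapped = 7 * 5 = 35.

35


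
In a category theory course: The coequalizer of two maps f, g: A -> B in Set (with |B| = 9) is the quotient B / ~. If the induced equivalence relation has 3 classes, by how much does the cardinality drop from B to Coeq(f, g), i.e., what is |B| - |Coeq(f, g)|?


The coequalizer Coeq(f, g) = B / ~ has one element per equivalence class.
|B| = 9, |Coeq(f, g)| = 3.
|B| - |Coeq(f, g)| = 9 - 3 = 6.

6


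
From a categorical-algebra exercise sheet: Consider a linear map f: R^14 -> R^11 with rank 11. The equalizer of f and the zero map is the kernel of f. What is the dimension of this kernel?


The equalizer of f and the zero map is ker(f).
By the rank-nullity theorem: dim(ker(f)) = dim(domain) - rank(f).
dim(ker(f)) = 14 - 11 = 3

3


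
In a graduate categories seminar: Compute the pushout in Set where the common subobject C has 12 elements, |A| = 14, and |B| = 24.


The pushout A +_C B identifies the images of C in A and B.
|A +_C B| = |A| + |B| - |C| (for injections).
= 14 + 24 - 12 = 26

26


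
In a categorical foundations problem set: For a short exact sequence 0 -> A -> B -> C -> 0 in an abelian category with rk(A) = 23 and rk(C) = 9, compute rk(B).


For a short exact sequence 0 -> A -> B -> C -> 0,
rank is additive: rank(B) = rank(A) + rank(C).
rank(B) = 23 + 9 = 32

32


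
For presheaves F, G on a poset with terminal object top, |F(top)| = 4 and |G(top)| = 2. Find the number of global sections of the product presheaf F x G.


Global sections of a presheaf on a poset with terminal top satisfy
Gamma(H) ~ H(top). Presheaves admit pointwise products, so
(F x G)(top) = F(top) x G(top) (Cartesian product).
|Gamma(F x G)| = |F(top)| * |G(top)| = 4 * 2 = 8.

8


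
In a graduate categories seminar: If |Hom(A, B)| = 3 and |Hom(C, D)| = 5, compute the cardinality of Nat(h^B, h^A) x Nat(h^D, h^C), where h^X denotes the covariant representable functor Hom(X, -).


By the Yoneda lemma, Nat(h^B, h^A) is isomorphic to Hom(A, B),
so |Nat(h^B, h^A)| = |Hom(A, B)| and |Nat(h^D, h^C)| = |Hom(C, D)|.
|Hom(A, B)| = 3, |Hom(C, D)| = 5.
|Nat(h^B, h^A) x Nat(h^D, h^C)| = 3 * 5 = 15

15


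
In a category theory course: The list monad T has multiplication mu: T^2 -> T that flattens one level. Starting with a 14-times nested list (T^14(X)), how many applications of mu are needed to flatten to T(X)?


Each application of mu: T^2 -> T removes one layer of nesting.
Starting at depth 14 (i.e., T^14(X)), we need to reach T(X).
Number of mu applications = 14 - 1 = 13

13


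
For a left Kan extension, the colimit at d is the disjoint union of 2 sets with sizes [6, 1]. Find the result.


Pointwise, the left Kan extension (Lan_F H)(d) is the colimit, indexed
by the comma category (F downarrow d), of H composed with the
projection (F downarrow d) -> C. Here that colimit is given
as a coproduct (disjoint union) of sets, so its cardinality is the
sum of the sizes of the summands.
Coproduct of sets with sizes: 6 + 1
= 7

7


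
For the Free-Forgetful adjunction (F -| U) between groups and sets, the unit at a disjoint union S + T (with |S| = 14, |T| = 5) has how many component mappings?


The unit eta_X: X -> U(F(X)) of the Free-Forgetful adjunction
maps each element of X to a generator of F(X). For X = S + T (disjoint
union in Set), |S + T| = |S| + |T|.
Total mappings = 14 + 5 = 19.

19


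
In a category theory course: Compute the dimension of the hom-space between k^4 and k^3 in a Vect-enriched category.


In Vect-enriched categories, Hom(k^n, k^m) is the space of m x n matrices.
dim(Hom(k^4, k^3)) = 3 * 4 = 12

12


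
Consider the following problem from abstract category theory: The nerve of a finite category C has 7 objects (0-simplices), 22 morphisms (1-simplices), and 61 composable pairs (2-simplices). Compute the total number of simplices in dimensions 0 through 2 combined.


The 2-skeleton of the nerve N(C) consists of simplices in dimensions 0, 1, 2:
  |N(C)_0| = 7 (objects)
  |N(C)_1| = 22 (morphisms)
  |N(C)_2| = 61 (composable pairs)
Total = 7 + 22 + 61 = 90

90


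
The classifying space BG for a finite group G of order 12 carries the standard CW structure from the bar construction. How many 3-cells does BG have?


In the bar-construction CW model of BG, the n-cells are indexed by
n-tuples [g_1|...|g_n] of non-identity elements of G (degenerate
simplices with some g_i = e do not contribute cells), so there are
(|G| - 1)^n n-cells.
For dim = 3 with |G| = 12:
cells = (12 - 1)^3 = 11^3 = 1331

1331


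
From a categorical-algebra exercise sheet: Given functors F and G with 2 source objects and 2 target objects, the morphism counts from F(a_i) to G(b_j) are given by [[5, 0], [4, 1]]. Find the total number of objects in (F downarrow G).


Objects of (F downarrow G) are triples (a, b, h: F(a)->G(b)).
The count equals the sum of all entries in the hom-matrix.
sum(row 0) = 5
sum(row 1) = 5
Grand total = 10

10


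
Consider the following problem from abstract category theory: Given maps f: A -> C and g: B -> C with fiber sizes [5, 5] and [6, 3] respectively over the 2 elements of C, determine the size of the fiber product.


The pullback A x_C B consists of pairs (a, b) with f(a) = g(b).
For each element c in C, the fiber product has |f^-1(c)| * |g^-1(c)| elements.
Summing over C: 5 * 6 + 5 * 3
= 30 + 15 = 45

45


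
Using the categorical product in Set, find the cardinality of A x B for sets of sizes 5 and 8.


In Set, the product A x B is the Cartesian product.
By the universal property, |A x B| = |A| * |B|.
|A x B| = 5 * 8 = 40

40


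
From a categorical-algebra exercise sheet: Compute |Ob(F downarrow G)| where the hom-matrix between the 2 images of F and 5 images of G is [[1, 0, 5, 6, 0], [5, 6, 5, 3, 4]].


Objects of (F downarrow G) are triples (a, b, h: F(a)->G(b)).
The count equals the sum of all entries in the hom-matrix.
sum(row 0) = 12
sum(row 1) = 23
Grand total = 35

35


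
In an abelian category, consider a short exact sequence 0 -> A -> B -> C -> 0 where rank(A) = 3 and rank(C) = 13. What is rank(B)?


For a short exact sequence 0 -> A -> B -> C -> 0,
rank is additive: rank(B) = rank(A) + rank(C).
rank(B) = 3 + 13 = 16

16


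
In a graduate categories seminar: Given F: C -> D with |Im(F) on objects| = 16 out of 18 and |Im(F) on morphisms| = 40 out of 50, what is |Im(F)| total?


The image of F consists of distinct objects and distinct morphisms.
|Im(F)| on objects = 16
|Im(F)| on morphisms = 40
Total image cardinality = 16 + 40 = 56

56


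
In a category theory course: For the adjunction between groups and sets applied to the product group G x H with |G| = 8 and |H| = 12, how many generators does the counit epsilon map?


The counit epsilon_K: F(U(K)) -> K of the Free-Forgetful adjunction
maps |K| generators of F(U(K)) into K. For K = G x H (the product group),
|G x H| = |G| * |H|.
Total generators mapped = 8 * 12 = 96.

96


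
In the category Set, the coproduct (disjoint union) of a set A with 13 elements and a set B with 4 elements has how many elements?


In Set, the coproduct A + B is the disjoint union.
|A + B| = |A| + |B| = 13 + 4 = 17

17


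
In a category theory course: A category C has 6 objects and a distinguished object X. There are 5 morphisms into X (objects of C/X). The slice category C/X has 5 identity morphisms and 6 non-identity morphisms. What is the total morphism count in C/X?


In the slice category C/X, objects are morphisms to X.
Identity morphisms: 5 (one per object of C/X).
Non-identity morphisms: 6.
Total = 5 + 6 = 11

11


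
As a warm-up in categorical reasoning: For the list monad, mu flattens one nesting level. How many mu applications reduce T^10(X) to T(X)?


Each application of mu: T^2 -> T removes one layer of nesting.
Starting at depth 10 (i.e., T^10(X)), we need to reach T(X).
Number of mu applications = 10 - 1 = 9

9


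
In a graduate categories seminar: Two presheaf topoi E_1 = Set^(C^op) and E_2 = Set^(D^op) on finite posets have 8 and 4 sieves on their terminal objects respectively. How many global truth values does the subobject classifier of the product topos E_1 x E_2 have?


In a product of presheaf topoi E_1 x E_2, the subobject classifier
is Omega = Omega_1 x Omega_2 (componentwise), so
|Omega(top)| = |Omega_1(top_1)| * |Omega_2(top_2)|.
= 8 * 4 = 32.

32


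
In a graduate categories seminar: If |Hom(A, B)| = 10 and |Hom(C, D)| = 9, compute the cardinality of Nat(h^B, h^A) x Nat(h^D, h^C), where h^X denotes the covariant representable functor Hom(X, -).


By the Yoneda lemma, Nat(h^B, h^A) is isomorphic to Hom(A, B),
so |Nat(h^B, h^A)| = |Hom(A, B)| and |Nat(h^D, h^C)| = |Hom(C, D)|.
|Hom(A, B)| = 10, |Hom(C, D)| = 9.
|Nat(h^B, h^A) x Nat(h^D, h^C)| = 10 * 9 = 90

90


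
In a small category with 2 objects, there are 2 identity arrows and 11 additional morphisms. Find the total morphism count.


Each object has an identity morphism, giving 2 identities.
Adding the 11 non-identity morphisms:
Total = 2 + 11 = 13

13


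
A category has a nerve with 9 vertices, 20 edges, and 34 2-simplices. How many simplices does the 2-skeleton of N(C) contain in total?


The 2-skeleton of the nerve N(C) consists of simplices in dimensions 0, 1, 2:
  |N(C)_0| = 9 (objects)
  |N(C)_1| = 20 (morphisms)
  |N(C)_2| = 34 (composable pairs)
Total = 9 + 20 + 34 = 63

63


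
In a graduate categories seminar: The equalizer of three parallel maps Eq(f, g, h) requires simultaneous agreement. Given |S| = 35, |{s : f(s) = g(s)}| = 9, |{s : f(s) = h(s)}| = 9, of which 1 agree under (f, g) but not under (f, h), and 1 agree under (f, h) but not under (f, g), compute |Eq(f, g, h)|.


Eq(f, g, h) is the triple-agreement set: points in S where all three
maps take the same value. Using inclusion-exclusion on the pairwise data:
Pair (f, g) agrees on 9 points; pair (f, h) on 9 points.
Points agreeing under (f, g) but not (f, h) = 1; under (f, h) but not (f, g) = 1.
Triple-agreement = agreement-in-(f, g) minus points that agree under (f, g) but not (f, h):
|Eq(f, g, h)| = 9 - 1 = 8
(cross-check via (f, h): 9 - 1 = 8.)

8


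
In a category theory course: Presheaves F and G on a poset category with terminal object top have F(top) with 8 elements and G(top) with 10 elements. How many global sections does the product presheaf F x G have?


Global sections of a presheaf on a poset with terminal top satisfy
Gamma(H) ~ H(top). Presheaves admit pointwise products, so
(F x G)(top) = F(top) x G(top) (Cartesian product).
|Gamma(F x G)| = |F(top)| * |G(top)| = 8 * 10 = 80.

80


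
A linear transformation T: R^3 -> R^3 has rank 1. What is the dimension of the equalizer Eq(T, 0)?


The equalizer of f and the zero map is ker(f).
By the rank-nullity theorem: dim(ker(f)) = dim(domain) - rank(f).
dim(ker(f)) = 3 - 1 = 2

2


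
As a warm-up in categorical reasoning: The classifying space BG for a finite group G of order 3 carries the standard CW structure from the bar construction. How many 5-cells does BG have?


In the bar-construction CW model of BG, the n-cells are indexed by
n-tuples [g_1|...|g_n] of non-identity elements of G (degenerate
simplices with some g_i = e do not contribute cells), so there are
(|G| - 1)^n n-cells.
For dim = 5 with |G| = 3:
cells = (3 - 1)^5 = 2^5 = 32

32


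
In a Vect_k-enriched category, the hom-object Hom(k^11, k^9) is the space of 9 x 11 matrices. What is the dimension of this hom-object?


In Vect-enriched categories, Hom(k^n, k^m) is the space of m x n matrices.
dim(Hom(k^11, k^9)) = 9 * 11 = 99

99


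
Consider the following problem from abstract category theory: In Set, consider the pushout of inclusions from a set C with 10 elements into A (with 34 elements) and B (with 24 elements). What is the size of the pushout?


The pushout A +_C B identifies the images of C in A and B.
|A +_C B| = |A| + |B| - |C| (for injections).
= 34 + 24 - 10 = 48

48


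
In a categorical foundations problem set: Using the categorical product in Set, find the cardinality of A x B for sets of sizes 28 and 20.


In Set, the product A x B is the Cartesian product.
By the universal property, |A x B| = |A| * |B|.
|A x B| = 28 * 20 = 560

560


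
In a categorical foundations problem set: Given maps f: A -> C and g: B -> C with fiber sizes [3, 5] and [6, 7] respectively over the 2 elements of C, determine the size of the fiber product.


The pullback A x_C B consists of pairs (a, b) with f(a) = g(b).
For each element c in C, the fiber product has |f^-1(c)| * |g^-1(c)| elements.
Summing over C: 3 * 6 + 5 * 7
= 18 + 35 = 53

53


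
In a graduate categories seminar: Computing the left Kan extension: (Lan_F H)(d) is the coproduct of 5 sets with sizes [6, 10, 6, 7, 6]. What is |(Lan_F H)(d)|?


Pointwise, the left Kan extension (Lan_F H)(d) is the colimit, indexed
by the comma category (F downarrow d), of H composed with the
projection (F downarrow d) -> C. Here that colimit is given
as a coproduct (disjoint union) of sets, so its cardinality is the
sum of the sizes of the summands.
Coproduct of sets with sizes: 6 + 10 + 6 + 7 + 6
= 35

35


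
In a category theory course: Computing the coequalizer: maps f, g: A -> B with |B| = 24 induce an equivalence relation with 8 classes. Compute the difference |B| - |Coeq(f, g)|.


The coequalizer Coeq(f, g) = B / ~ has one element per equivalence class.
|B| = 24, |Coeq(f, g)| = 8.
|B| - |Coeq(f, g)| = 24 - 8 = 16.

16


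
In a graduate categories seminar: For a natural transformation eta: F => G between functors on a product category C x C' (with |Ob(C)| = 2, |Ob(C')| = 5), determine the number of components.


A natural transformation eta: F => G assigns one component morphism per
object of the domain category.
The domain is the product category C x C', so
|Ob(C x C')| = |Ob(C)| * |Ob(C')| = 2 * 5 = 10.
Therefore eta has 10 component morphisms.

10


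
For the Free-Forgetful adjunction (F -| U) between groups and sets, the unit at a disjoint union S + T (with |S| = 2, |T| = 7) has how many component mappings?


The unit eta_X: X -> U(F(X)) of the Free-Forgetful adjunction
maps each element of X to a generator of F(X). For X = S + T (disjoint
union in Set), |S + T| = |S| + |T|.
Total mappings = 2 + 7 = 9.

9


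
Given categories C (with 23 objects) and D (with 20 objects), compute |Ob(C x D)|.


The product category C x D has objects that are pairs (c, d).
Number of pairs = |Ob(C)| * |Ob(D)| = 23 * 20 = 460

460


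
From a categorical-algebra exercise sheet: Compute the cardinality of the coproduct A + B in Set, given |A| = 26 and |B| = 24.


In Set, the coproduct A + B is the disjoint union.
|A + B| = |A| + |B| = 26 + 24 = 50

50


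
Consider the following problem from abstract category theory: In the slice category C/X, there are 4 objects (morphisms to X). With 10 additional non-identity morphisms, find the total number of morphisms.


In the slice category C/X, objects are morphisms to X.
Identity morphisms: 4 (one per object of C/X).
Non-identity morphisms: 10.
Total = 4 + 10 = 14

14


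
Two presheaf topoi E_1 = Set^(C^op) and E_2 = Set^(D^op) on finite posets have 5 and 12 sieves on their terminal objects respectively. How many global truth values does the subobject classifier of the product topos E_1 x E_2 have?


In a product of presheaf topoi E_1 x E_2, the subobject classifier
is Omega = Omega_1 x Omega_2 (componentwise), so
|Omega(top)| = |Omega_1(top_1)| * |Omega_2(top_2)|.
= 5 * 12 = 60.

60


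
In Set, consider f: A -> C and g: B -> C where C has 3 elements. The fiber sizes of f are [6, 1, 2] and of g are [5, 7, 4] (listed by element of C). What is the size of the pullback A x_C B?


The pullback A x_C B consists of pairs (a, b) with f(a) = g(b).
For each element c in C, the fiber product has |f^-1(c)| * |g^-1(c)| elements.
Summing over C: 6 * 5 + 1 * 7 + 2 * 4
= 30 + 7 + 8 = 45

45


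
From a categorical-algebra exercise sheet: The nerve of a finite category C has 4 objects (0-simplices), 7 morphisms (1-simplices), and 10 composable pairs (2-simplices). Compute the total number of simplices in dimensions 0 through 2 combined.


The 2-skeleton of the nerve N(C) consists of simplices in dimensions 0, 1, 2:
  |N(C)_0| = 4 (objects)
  |N(C)_1| = 7 (morphisms)
  |N(C)_2| = 10 (composable pairs)
Total = 4 + 7 + 10 = 21

21


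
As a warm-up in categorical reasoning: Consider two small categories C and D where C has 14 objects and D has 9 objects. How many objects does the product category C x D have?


The product category C x D has objects that are pairs (c, d).
Number of pairs = |Ob(C)| * |Ob(D)| = 14 * 9 = 126

126


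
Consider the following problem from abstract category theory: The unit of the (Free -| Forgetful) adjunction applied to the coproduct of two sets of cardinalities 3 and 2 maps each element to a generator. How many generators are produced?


The unit eta_X: X -> U(F(X)) of the Free-Forgetful adjunction
maps each element of X to a generator of F(X). For X = S + T (disjoint
union in Set), |S + T| = |S| + |T|.
Total mappings = 3 + 2 = 5.

5


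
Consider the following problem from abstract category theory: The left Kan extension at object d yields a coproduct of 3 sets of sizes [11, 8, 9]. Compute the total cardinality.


Pointwise, the left Kan extension (Lan_F H)(d) is the colimit, indexed
by the comma category (F downarrow d), of H composed with the
projection (F downarrow d) -> C. Here that colimit is given
as a coproduct (disjoint union) of sets, so its cardinality is the
sum of the sizes of the summands.
Coproduct of sets with sizes: 11 + 8 + 9
= 28

28


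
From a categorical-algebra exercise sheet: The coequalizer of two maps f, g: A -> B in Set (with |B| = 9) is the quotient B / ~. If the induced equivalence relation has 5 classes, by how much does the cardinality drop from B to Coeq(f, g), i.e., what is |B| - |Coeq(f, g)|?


The coequalizer Coeq(f, g) = B / ~ has one element per equivalence class.
|B| = 9, |Coeq(f, g)| = 5.
|B| - |Coeq(f, g)| = 9 - 5 = 4.

4


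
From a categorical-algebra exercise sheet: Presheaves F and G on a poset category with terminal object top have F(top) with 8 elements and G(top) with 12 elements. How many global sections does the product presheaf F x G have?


Global sections of a presheaf on a poset with terminal top satisfy
Gamma(H) ~ H(top). Presheaves admit pointwise products, so
(F x G)(top) = F(top) x G(top) (Cartesian product).
|Gamma(F x G)| = |F(top)| * |G(top)| = 8 * 12 = 96.

96


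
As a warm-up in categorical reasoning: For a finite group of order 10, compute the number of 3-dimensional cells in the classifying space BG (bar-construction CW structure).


In the bar-construction CW model of BG, the n-cells are indexed by
n-tuples [g_1|...|g_n] of non-identity elements of G (degenerate
simplices with some g_i = e do not contribute cells), so there are
(|G| - 1)^n n-cells.
For dim = 3 with |G| = 10:
cells = (10 - 1)^3 = 9^3 = 729

729


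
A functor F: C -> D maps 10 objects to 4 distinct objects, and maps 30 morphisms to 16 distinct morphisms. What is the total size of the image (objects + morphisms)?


The image of F consists of distinct objects and distinct morphisms.
|Im(F)| on objects = 4
|Im(F)| on morphisms = 16
Total image cardinality = 4 + 16 = 20

20


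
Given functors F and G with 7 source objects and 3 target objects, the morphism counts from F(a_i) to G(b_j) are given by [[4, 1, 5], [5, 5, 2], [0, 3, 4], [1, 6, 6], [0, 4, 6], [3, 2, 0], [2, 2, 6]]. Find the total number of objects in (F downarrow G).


Objects of (F downarrow G) are triples (a, b, h: F(a)->G(b)).
The count equals the sum of all entries in the hom-matrix.
sum(row 0) = 10
sum(row 1) = 12
sum(row 2) = 7
sum(row 3) = 13
sum(row 4) = 10
sum(row 5) = 5
sum(row 6) = 10
Grand total = 67

67


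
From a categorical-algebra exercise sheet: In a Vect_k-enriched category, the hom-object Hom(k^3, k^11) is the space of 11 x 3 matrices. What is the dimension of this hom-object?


In Vect-enriched categories, Hom(k^n, k^m) is the space of m x n matrices.
dim(Hom(k^3, k^11)) = 11 * 3 = 33

33


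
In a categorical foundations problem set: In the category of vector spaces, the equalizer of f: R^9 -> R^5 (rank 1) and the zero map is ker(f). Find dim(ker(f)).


The equalizer of f and the zero map is ker(f).
By the rank-nullity theorem: dim(ker(f)) = dim(domain) - rank(f).
dim(ker(f)) = 9 - 1 = 8

8


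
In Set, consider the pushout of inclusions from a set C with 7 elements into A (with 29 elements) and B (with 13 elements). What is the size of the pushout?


The pushout A +_C B identifies the images of C in A and B.
|A +_C B| = |A| + |B| - |C| (for injections).
= 29 + 13 - 7 = 35

35


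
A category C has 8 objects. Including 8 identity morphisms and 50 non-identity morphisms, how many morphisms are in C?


Each object has an identity morphism, giving 8 identities.
Adding the 50 non-identity morphisms:
Total = 8 + 50 = 58

58


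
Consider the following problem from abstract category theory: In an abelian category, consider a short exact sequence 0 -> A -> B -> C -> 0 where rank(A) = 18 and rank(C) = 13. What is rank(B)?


For a short exact sequence 0 -> A -> B -> C -> 0,
rank is additive: rank(B) = rank(A) + rank(C).
rank(B) = 18 + 13 = 31

31


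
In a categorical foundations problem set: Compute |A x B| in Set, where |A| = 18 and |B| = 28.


In Set, the product A x B is the Cartesian product.
By the universal property, |A x B| = |A| * |B|.
|A x B| = 18 * 28 = 504

504


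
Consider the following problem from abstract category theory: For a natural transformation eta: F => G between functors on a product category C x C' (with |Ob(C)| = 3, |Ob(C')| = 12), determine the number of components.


A natural transformation eta: F => G assigns one component morphism per
object of the domain category.
The domain is the product category C x C', so
|Ob(C x C')| = |Ob(C)| * |Ob(C')| = 3 * 12 = 36.
Therefore eta has 36 component morphisms.

36


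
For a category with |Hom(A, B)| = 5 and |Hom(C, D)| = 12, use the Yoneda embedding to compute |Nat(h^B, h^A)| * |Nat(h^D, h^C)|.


By the Yoneda lemma, Nat(h^B, h^A) is isomorphic to Hom(A, B),
so |Nat(h^B, h^A)| = |Hom(A, B)| and |Nat(h^D, h^C)| = |Hom(C, D)|.
|Hom(A, B)| = 5, |Hom(C, D)| = 12.
|Nat(h^B, h^A) x Nat(h^D, h^C)| = 5 * 12 = 60

60


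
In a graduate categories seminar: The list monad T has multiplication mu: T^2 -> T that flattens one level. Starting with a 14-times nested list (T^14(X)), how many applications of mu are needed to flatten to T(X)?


Each application of mu: T^2 -> T removes one layer of nesting.
Starting at depth 14 (i.e., T^14(X)), we need to reach T(X).
Number of mu applications = 14 - 1 = 13

13


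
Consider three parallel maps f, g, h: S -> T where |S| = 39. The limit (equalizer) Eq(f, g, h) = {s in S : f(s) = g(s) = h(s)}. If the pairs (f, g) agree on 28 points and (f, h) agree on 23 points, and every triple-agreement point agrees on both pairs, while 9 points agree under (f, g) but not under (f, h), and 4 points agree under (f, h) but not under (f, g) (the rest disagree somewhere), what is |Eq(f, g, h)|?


Eq(f, g, h) is the triple-agreement set: points in S where all three
maps take the same value. Using inclusion-exclusion on the pairwise data:
Pair (f, g) agrees on 28 points; pair (f, h) on 23 points.
Points agreeing under (f, g) but not (f, h) = 9; under (f, h) but not (f, g) = 4.
Triple-agreement = agreement-in-(f, g) minus points that agree under (f, g) but not (f, h):
|Eq(f, g, h)| = 28 - 9 = 19
(cross-check via (f, h): 23 - 4 = 19.)

19


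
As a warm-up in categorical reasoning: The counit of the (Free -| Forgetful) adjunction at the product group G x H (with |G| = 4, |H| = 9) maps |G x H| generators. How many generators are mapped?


The counit epsilon_K: F(U(K)) -> K of the Free-Forgetful adjunction
maps |K| generators of F(U(K)) into K. For K = G x H (the product group),
|G x H| = |G| * |H|.
Total generators mapped = 4 * 9 = 36.

36


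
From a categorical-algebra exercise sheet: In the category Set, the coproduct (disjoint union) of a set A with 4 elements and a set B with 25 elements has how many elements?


In Set, the coproduct A + B is the disjoint union.
|A + B| = |A| + |B| = 4 + 25 = 29

29


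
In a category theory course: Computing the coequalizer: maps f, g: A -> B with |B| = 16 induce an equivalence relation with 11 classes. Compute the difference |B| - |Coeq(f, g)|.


The coequalizer Coeq(f, g) = B / ~ has one element per equivalence class.
|B| = 16, |Coeq(f, g)| = 11.
|B| - |Coeq(f, g)| = 16 - 11 = 5.

5


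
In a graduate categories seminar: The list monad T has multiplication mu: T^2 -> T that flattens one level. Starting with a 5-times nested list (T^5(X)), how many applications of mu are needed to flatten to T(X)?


Each application of mu: T^2 -> T removes one layer of nesting.
Starting at depth 5 (i.e., T^5(X)), we need to reach T(X).
Number of mu applications = 5 - 1 = 4

4


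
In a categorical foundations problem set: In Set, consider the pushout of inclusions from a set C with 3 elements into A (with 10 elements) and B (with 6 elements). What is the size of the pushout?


The pushout A +_C B identifies the images of C in A and B.
|A +_C B| = |A| + |B| - |C| (for injections).
= 10 + 6 - 3 = 13

13


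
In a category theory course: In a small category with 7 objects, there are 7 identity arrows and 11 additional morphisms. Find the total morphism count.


Each object has an identity morphism, giving 7 identities.
Adding the 11 non-identity morphisms:
Total = 7 + 11 = 18

18


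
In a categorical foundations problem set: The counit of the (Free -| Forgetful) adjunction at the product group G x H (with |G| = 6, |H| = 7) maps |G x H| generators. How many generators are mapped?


The counit epsilon_K: F(U(K)) -> K of the Free-Forgetful adjunction
maps |K| generators of F(U(K)) into K. For K = G x H (the product group),
|G x H| = |G| * |H|.
Total generators mapped = 6 * 7 = 42.

42


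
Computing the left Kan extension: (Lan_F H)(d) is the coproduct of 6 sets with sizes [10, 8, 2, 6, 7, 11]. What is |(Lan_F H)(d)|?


Pointwise, the left Kan extension (Lan_F H)(d) is the colimit, indexed
by the comma category (F downarrow d), of H composed with the
projection (F downarrow d) -> C. Here that colimit is given
as a coproduct (disjoint union) of sets, so its cardinality is the
sum of the sizes of the summands.
Coproduct of sets with sizes: 10 + 8 + 2 + 6 + 7 + 11
= 44

44


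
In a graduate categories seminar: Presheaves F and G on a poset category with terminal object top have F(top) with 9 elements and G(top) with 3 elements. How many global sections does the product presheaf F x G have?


Global sections of a presheaf on a poset with terminal top satisfy
Gamma(H) ~ H(top). Presheaves admit pointwise products, so
(F x G)(top) = F(top) x G(top) (Cartesian product).
|Gamma(F x G)| = |F(top)| * |G(top)| = 9 * 3 = 27.

27


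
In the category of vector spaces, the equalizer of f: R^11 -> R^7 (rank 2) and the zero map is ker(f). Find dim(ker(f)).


The equalizer of f and the zero map is ker(f).
By the rank-nullity theorem: dim(ker(f)) = dim(domain) - rank(f).
dim(ker(f)) = 11 - 2 = 9

9


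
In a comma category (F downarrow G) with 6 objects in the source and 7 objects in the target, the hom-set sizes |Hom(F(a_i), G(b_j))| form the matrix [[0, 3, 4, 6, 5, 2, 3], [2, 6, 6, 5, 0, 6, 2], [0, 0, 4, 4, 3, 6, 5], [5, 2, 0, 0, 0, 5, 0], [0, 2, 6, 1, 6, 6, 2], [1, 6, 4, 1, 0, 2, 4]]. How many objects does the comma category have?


Objects of (F downarrow G) are triples (a, b, h: F(a)->G(b)).
The count equals the sum of all entries in the hom-matrix.
sum(row 0) = 23
sum(row 1) = 27
sum(row 2) = 22
sum(row 3) = 12
sum(row 4) = 23
sum(row 5) = 18
Grand total = 125

125


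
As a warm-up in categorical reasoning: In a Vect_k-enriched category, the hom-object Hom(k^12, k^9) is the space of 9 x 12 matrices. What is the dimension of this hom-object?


In Vect-enriched categories, Hom(k^n, k^m) is the space of m x n matrices.
dim(Hom(k^12, k^9)) = 9 * 12 = 108

108


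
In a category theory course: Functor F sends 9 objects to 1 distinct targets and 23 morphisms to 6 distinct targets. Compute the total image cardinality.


The image of F consists of distinct objects and distinct morphisms.
|Im(F)| on objects = 1
|Im(F)| on morphisms = 6
Total image cardinality = 1 + 6 = 7

7


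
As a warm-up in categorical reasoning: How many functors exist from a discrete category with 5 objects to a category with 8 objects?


A functor from a discrete category C to D is determined by
where each object maps. Each of the 5 objects of C can map
to any of the 8 objects of D independently.
Number of functors = 8^5 = 32768

32768


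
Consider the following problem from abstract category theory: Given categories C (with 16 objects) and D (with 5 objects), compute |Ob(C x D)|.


The product category C x D has objects that are pairs (c, d).
Number of pairs = |Ob(C)| * |Ob(D)| = 16 * 5 = 80

80


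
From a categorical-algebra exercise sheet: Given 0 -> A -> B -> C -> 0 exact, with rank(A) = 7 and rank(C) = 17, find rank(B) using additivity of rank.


For a short exact sequence 0 -> A -> B -> C -> 0,
rank is additive: rank(B) = rank(A) + rank(C).
rank(B) = 7 + 17 = 24

24
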